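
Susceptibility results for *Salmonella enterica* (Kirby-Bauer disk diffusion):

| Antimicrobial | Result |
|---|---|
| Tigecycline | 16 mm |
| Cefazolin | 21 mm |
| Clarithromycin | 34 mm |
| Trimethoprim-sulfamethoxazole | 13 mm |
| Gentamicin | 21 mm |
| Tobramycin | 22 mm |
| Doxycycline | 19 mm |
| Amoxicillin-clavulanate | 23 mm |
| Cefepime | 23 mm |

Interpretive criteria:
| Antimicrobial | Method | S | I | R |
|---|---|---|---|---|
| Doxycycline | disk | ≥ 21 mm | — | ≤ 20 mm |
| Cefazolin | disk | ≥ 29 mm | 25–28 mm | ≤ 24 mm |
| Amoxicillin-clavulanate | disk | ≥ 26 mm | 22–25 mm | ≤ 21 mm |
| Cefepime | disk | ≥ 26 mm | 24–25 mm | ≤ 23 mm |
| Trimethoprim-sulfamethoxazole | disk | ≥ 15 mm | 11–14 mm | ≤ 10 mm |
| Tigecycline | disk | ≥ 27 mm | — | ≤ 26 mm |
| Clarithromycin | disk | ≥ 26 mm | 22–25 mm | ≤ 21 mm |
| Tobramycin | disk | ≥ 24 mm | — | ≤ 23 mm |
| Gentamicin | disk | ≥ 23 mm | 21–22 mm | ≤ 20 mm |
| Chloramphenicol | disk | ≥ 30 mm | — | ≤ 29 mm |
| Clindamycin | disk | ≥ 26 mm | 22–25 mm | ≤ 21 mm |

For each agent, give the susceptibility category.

Tigecycline 16 mm: ≤ 26 mm ⇒ resistant
Cefazolin (21 mm) ≤ 24 mm — R
Clarithromycin: 34 mm is ≥ 26 mm ⇒ Susceptible
Trimethoprim-sulfamethoxazole: 13 mm is in 11–14 mm ⇒ I
Gentamicin (21 mm) in 21–22 mm — I
Tobramycin (22 mm) ≤ 23 mm — resistant
Doxycycline: 19 mm is ≤ 20 mm — R
Amoxicillin-clavulanate 23 mm: in 22–25 mm ⇒ Intermediate
Cefepime 23 mm: ≤ 23 mm — R

R, R, S, I, I, R, R, I, R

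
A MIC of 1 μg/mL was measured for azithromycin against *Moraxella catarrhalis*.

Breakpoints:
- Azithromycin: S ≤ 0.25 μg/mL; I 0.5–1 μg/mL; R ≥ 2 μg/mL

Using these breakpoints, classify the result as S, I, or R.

Intermediate

Azithromycin: 1 μg/mL is in 0.5–1 μg/mL ⇒ I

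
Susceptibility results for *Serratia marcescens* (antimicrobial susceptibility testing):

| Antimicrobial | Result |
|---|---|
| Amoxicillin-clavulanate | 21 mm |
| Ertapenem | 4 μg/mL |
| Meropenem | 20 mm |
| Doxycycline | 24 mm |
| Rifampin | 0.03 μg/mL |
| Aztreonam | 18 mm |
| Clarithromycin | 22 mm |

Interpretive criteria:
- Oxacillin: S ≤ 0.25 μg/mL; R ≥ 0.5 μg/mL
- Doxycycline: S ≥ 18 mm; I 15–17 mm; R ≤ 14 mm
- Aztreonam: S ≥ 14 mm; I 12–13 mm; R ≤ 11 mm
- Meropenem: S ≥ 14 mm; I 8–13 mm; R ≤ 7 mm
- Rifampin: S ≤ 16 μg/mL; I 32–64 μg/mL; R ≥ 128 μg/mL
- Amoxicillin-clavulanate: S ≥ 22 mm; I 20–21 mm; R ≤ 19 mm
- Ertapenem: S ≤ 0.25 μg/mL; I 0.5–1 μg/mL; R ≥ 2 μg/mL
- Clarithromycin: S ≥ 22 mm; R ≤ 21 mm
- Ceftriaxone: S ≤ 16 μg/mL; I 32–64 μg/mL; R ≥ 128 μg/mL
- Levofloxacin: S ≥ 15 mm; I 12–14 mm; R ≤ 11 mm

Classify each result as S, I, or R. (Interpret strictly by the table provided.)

Amoxicillin-clavulanate 21 mm: in 20–21 mm — I
Ertapenem 4 μg/mL: ≥ 2 μg/mL → resistant
Meropenem 20 mm: ≥ 14 mm — Susceptible
Doxycycline (24 mm) ≥ 18 mm — S
Rifampin: 0.03 μg/mL is ≤ 16 μg/mL ⇒ susceptible
Aztreonam: 18 mm is ≥ 14 mm → susceptible
Clarithromycin: 22 mm is ≥ 22 mm — susceptible

I, R, S, S, S, S, S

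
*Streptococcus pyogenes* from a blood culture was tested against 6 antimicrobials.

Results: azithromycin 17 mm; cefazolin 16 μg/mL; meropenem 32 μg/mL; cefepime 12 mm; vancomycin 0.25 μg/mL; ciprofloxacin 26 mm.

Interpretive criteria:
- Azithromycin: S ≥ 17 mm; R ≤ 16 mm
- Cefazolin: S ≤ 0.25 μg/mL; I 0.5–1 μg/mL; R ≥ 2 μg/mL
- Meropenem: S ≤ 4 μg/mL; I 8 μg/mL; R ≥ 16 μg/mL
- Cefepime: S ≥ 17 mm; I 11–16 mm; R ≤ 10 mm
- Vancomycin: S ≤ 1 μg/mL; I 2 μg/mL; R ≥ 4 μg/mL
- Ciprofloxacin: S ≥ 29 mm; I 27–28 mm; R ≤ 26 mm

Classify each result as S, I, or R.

Azithromycin 17 mm: ≥ 17 mm — S
Cefazolin 16 μg/mL: ≥ 2 μg/mL ⇒ resistant
Meropenem: 32 μg/mL is ≥ 16 μg/mL → resistant
Cefepime 12 mm: in 11–16 mm → intermediate
Vancomycin 0.25 μg/mL: ≤ 1 μg/mL → susceptible
Ciprofloxacin: 26 mm is ≤ 26 mm — Resistant

S, R, R, I, S, R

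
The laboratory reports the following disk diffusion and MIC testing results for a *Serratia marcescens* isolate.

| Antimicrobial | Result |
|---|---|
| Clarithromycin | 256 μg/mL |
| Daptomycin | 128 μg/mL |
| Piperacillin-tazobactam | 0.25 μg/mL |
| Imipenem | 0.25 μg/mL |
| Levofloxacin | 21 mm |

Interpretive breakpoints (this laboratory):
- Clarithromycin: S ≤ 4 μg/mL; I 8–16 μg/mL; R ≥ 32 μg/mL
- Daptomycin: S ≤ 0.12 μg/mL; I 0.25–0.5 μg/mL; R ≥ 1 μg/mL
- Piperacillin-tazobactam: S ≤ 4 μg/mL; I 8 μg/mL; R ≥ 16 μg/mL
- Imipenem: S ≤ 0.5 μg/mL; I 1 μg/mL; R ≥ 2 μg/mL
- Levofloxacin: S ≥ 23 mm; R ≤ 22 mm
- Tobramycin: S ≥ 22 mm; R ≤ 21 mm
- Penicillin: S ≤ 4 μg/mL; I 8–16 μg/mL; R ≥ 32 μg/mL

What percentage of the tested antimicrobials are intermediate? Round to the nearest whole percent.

0%

Clarithromycin (256 μg/mL) ≥ 32 μg/mL → resistant
Daptomycin: 128 μg/mL is ≥ 1 μg/mL — R
Piperacillin-tazobactam 0.25 μg/mL: ≤ 4 μg/mL → Susceptible
Imipenem: 0.25 μg/mL is ≤ 0.5 μg/mL → susceptible
Levofloxacin: 21 mm is ≤ 22 mm — Resistant
Intermediate: 0/5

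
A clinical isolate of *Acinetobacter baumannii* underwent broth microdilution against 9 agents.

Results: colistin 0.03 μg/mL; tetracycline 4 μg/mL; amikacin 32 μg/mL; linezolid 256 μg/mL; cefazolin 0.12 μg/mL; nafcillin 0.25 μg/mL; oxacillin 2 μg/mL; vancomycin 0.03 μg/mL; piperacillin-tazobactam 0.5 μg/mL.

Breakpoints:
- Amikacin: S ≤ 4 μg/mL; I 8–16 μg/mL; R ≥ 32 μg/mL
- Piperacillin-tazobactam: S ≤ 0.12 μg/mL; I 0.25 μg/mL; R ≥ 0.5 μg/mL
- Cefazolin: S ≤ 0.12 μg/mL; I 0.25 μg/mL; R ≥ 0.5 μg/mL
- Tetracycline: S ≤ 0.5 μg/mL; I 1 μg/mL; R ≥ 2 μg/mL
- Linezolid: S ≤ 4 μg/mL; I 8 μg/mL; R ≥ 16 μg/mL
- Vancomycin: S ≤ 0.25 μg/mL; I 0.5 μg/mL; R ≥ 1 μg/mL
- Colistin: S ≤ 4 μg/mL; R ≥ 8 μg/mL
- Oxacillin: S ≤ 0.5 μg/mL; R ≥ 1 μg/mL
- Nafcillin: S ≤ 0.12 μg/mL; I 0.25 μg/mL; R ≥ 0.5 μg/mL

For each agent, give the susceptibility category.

Colistin 0.03 μg/mL: ≤ 4 μg/mL ⇒ susceptible
Tetracycline (4 μg/mL) ≥ 2 μg/mL → R
Amikacin (32 μg/mL) ≥ 32 μg/mL ⇒ Resistant
Linezolid 256 μg/mL: ≥ 16 μg/mL ⇒ Resistant
Cefazolin 0.12 μg/mL: ≤ 0.12 μg/mL ⇒ susceptible
Nafcillin: 0.25 μg/mL is = 0.25 μg/mL → Intermediate
Oxacillin: 2 μg/mL is ≥ 1 μg/mL ⇒ resistant
Vancomycin 0.03 μg/mL: ≤ 0.25 μg/mL — S
Piperacillin-tazobactam (0.5 μg/mL) ≥ 0.5 μg/mL ⇒ Resistant

S, R, R, R, S, I, R, S, R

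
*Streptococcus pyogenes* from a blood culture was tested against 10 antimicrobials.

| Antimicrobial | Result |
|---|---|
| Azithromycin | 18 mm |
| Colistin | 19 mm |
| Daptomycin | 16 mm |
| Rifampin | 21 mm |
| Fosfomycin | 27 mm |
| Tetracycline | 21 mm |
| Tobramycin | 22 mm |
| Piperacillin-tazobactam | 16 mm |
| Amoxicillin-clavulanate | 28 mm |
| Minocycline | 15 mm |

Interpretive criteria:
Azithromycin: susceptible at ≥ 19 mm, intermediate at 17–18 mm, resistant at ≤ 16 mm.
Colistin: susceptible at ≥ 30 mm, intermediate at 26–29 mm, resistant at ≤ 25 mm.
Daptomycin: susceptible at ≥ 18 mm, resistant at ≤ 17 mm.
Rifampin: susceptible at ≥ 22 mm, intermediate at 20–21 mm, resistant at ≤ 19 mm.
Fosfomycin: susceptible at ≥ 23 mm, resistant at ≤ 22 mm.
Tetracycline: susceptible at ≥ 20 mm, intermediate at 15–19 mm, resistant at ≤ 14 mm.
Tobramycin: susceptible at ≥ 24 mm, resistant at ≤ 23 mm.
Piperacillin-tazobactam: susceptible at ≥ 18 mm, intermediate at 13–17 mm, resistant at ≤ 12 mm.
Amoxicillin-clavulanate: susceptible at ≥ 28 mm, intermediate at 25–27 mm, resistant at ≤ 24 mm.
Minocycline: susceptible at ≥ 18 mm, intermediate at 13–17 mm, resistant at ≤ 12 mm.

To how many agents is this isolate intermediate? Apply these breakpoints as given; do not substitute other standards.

4

Azithromycin: 18 mm is in 17–18 mm — I
Colistin (19 mm) ≤ 25 mm → resistant
Daptomycin: 16 mm is ≤ 17 mm — R
Rifampin: 21 mm is in 20–21 mm ⇒ Intermediate
Fosfomycin: 27 mm is ≥ 23 mm ⇒ Susceptible
Tetracycline (21 mm) ≥ 20 mm → susceptible
Tobramycin 22 mm: ≤ 23 mm — resistant
Piperacillin-tazobactam 16 mm: in 13–17 mm — intermediate
Amoxicillin-clavulanate: 28 mm is ≥ 28 mm → Susceptible
Minocycline: 15 mm is in 13–17 mm → intermediate
Intermediate: 4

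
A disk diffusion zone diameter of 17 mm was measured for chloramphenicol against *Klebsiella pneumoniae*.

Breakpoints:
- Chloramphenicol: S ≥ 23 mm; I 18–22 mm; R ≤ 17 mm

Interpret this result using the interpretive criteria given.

Chloramphenicol: 17 mm is ≤ 17 mm ⇒ R

Resistant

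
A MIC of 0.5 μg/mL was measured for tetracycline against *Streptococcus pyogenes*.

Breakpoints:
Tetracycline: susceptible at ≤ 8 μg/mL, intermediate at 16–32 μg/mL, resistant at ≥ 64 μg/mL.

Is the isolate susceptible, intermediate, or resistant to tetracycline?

Susceptible

Tetracycline (0.5 μg/mL) ≤ 8 μg/mL — Susceptible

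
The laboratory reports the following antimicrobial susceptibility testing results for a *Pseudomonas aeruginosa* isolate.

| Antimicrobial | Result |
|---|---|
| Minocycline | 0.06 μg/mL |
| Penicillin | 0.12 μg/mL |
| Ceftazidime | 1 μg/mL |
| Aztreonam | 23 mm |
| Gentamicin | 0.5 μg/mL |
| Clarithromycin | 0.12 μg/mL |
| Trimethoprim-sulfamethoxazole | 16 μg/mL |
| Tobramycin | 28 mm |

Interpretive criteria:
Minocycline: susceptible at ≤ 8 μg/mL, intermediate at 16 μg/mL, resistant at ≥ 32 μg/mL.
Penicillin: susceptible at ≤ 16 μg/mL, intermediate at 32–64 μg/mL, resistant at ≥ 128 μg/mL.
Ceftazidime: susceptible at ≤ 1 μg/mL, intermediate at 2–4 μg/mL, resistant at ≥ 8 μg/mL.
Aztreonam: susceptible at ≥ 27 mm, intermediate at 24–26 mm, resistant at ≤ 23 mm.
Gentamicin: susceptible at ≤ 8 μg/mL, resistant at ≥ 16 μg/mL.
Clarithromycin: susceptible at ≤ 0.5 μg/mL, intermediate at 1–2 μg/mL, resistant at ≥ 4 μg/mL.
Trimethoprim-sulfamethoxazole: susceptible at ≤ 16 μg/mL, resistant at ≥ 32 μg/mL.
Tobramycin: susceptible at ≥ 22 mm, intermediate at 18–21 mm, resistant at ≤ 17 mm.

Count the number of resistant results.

Minocycline: 0.06 μg/mL is ≤ 8 μg/mL — susceptible
Penicillin (0.12 μg/mL) ≤ 16 μg/mL ⇒ S
Ceftazidime (1 μg/mL) ≤ 1 μg/mL → S
Aztreonam (23 mm) ≤ 23 mm — Resistant
Gentamicin: 0.5 μg/mL is ≤ 8 μg/mL → S
Clarithromycin: 0.12 μg/mL is ≤ 0.5 μg/mL — susceptible
Trimethoprim-sulfamethoxazole 16 μg/mL: ≤ 16 μg/mL — susceptible
Tobramycin (28 mm) ≥ 22 mm — S
Resistant: 1

1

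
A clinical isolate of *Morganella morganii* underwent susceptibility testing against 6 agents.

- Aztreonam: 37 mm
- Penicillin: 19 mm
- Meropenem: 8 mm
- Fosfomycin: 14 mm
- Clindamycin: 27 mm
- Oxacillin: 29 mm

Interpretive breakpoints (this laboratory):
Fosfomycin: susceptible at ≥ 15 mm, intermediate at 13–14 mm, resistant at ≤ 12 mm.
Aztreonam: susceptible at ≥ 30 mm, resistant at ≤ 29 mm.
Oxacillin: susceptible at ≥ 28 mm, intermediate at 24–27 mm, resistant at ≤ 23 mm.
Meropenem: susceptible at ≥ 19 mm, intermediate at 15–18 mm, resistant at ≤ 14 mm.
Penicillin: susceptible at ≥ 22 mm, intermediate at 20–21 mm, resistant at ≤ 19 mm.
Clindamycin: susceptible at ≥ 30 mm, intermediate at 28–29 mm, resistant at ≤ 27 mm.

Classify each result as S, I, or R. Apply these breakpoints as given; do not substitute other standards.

Aztreonam: 37 mm is ≥ 30 mm ⇒ susceptible
Penicillin: 19 mm is ≤ 19 mm ⇒ R
Meropenem 8 mm: ≤ 14 mm — R
Fosfomycin: 14 mm is in 13–14 mm — Intermediate
Clindamycin: 27 mm is ≤ 27 mm — R
Oxacillin (29 mm) ≥ 28 mm ⇒ susceptible

S, R, R, I, R, S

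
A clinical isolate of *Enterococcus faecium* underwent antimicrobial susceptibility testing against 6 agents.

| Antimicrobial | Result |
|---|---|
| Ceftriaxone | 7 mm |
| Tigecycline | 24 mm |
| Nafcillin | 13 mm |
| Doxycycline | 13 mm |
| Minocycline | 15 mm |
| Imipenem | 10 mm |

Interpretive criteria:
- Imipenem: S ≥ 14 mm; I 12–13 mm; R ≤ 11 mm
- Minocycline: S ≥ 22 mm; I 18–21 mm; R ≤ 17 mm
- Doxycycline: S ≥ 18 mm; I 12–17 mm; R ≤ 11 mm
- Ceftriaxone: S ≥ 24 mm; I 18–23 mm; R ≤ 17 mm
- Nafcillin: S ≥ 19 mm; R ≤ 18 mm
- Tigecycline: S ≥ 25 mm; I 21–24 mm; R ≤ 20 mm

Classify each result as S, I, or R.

R, I, R, I, R, R

Ceftriaxone 7 mm: ≤ 17 mm → Resistant
Tigecycline (24 mm) in 21–24 mm → Intermediate
Nafcillin 13 mm: ≤ 18 mm → Resistant
Doxycycline 13 mm: in 12–17 mm — I
Minocycline 15 mm: ≤ 17 mm ⇒ resistant
Imipenem: 10 mm is ≤ 11 mm → resistant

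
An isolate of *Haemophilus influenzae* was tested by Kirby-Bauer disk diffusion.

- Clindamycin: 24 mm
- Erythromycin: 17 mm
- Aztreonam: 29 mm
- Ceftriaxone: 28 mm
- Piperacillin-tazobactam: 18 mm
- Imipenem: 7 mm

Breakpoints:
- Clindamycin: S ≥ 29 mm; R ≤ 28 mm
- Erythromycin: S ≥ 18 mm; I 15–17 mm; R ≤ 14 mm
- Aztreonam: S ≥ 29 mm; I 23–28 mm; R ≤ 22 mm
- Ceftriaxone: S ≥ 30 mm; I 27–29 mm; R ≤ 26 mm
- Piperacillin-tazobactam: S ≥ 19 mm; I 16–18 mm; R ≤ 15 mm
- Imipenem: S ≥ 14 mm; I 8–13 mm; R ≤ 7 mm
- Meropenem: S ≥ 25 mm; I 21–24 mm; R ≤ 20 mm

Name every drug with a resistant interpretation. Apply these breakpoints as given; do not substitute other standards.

clindamycin, imipenem

Clindamycin (24 mm) ≤ 28 mm ⇒ Resistant
Erythromycin (17 mm) in 15–17 mm → Intermediate
Aztreonam: 29 mm is ≥ 29 mm — S
Ceftriaxone 28 mm: in 27–29 mm → intermediate
Piperacillin-tazobactam (18 mm) in 16–18 mm ⇒ Intermediate
Imipenem: 7 mm is ≤ 7 mm — R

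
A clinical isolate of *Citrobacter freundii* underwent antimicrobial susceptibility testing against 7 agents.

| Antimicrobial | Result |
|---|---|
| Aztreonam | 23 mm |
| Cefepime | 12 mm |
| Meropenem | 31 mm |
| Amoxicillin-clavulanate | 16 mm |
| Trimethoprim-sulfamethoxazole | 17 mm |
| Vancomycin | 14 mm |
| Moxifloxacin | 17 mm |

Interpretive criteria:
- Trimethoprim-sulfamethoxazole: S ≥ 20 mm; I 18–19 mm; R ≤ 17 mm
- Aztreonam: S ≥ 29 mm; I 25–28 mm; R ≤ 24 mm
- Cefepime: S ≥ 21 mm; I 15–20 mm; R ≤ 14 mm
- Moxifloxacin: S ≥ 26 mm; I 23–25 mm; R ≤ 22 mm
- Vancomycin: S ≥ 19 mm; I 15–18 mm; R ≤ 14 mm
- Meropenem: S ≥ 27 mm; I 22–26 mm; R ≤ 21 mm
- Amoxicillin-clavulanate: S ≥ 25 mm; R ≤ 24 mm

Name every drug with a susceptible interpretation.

Aztreonam (23 mm) ≤ 24 mm ⇒ R
Cefepime: 12 mm is ≤ 14 mm ⇒ resistant
Meropenem: 31 mm is ≥ 27 mm — Susceptible
Amoxicillin-clavulanate: 16 mm is ≤ 24 mm → Resistant
Trimethoprim-sulfamethoxazole 17 mm: ≤ 17 mm — Resistant
Vancomycin: 14 mm is ≤ 14 mm ⇒ resistant
Moxifloxacin 17 mm: ≤ 22 mm — resistant

meropenem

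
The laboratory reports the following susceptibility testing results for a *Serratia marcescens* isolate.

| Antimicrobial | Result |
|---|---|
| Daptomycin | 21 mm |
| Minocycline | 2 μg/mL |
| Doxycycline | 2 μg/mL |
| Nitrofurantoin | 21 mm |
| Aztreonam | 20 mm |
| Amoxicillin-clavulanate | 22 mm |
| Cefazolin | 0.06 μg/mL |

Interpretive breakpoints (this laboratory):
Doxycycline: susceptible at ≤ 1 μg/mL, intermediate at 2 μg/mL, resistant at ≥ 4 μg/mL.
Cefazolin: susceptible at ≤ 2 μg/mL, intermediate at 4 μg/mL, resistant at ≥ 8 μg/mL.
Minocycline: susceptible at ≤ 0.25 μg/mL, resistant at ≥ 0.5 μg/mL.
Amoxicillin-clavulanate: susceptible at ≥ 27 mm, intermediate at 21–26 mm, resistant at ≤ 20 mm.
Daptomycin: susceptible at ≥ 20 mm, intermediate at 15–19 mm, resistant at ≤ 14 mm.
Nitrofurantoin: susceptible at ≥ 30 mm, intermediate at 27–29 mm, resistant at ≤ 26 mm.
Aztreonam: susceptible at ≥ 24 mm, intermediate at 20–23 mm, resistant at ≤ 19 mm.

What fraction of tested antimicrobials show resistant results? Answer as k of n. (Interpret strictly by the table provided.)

2 of 7

Daptomycin: 21 mm is ≥ 20 mm — susceptible
Minocycline 2 μg/mL: ≥ 0.5 μg/mL → Resistant
Doxycycline: 2 μg/mL is = 2 μg/mL ⇒ intermediate
Nitrofurantoin: 21 mm is ≤ 26 mm → R
Aztreonam: 20 mm is in 20–23 mm → intermediate
Amoxicillin-clavulanate: 22 mm is in 21–26 mm — I
Cefazolin 0.06 μg/mL: ≤ 2 μg/mL — S
Resistant: 2/7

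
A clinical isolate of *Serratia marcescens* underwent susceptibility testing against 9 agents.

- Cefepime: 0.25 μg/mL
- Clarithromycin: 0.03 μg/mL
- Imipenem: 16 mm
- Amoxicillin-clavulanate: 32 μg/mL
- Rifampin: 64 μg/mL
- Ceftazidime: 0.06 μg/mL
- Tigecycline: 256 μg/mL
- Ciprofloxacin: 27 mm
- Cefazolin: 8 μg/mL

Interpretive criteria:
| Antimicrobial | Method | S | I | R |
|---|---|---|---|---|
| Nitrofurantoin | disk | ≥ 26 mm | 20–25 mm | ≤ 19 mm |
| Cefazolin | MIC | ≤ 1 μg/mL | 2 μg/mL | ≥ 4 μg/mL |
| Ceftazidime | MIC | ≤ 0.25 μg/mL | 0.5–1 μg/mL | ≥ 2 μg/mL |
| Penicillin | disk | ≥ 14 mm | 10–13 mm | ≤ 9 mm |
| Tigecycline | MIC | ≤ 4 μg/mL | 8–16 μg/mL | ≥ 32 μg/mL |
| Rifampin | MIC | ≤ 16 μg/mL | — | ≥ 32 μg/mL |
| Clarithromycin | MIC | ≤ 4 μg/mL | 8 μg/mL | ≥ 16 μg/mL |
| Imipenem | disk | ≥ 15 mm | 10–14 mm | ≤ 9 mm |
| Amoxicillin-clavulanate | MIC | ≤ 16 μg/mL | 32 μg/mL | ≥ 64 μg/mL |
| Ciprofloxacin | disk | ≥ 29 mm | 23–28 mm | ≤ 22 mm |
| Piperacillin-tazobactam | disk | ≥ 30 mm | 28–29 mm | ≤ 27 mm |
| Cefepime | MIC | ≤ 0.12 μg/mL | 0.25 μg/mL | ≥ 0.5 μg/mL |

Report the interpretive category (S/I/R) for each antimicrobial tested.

Cefepime (0.25 μg/mL) = 0.25 μg/mL ⇒ I
Clarithromycin: 0.03 μg/mL is ≤ 4 μg/mL → S
Imipenem (16 mm) ≥ 15 mm ⇒ susceptible
Amoxicillin-clavulanate (32 μg/mL) = 32 μg/mL ⇒ I
Rifampin 64 μg/mL: ≥ 32 μg/mL — R
Ceftazidime: 0.06 μg/mL is ≤ 0.25 μg/mL → susceptible
Tigecycline (256 μg/mL) ≥ 32 μg/mL ⇒ R
Ciprofloxacin 27 mm: in 23–28 mm → intermediate
Cefazolin 8 μg/mL: ≥ 4 μg/mL → resistant

I, S, S, I, R, S, R, I, R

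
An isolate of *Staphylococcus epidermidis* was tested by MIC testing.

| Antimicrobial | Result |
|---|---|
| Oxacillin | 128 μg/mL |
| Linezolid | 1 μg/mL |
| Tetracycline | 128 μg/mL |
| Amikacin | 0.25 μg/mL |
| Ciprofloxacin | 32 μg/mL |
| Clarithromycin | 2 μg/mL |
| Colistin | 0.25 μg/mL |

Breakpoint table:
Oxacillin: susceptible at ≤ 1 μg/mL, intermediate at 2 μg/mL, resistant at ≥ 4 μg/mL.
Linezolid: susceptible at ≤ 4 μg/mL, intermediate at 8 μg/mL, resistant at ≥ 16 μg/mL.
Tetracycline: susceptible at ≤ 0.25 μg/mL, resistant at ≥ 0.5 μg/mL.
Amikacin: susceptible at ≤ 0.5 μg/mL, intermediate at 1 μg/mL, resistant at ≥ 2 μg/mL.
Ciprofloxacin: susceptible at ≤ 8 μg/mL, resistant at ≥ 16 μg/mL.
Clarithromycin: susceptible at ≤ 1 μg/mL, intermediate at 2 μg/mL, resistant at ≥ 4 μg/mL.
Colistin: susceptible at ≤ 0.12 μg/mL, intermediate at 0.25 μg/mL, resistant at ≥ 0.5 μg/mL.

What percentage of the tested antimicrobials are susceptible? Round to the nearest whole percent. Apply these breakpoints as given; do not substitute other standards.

29%

Oxacillin 128 μg/mL: ≥ 4 μg/mL ⇒ resistant
Linezolid: 1 μg/mL is ≤ 4 μg/mL ⇒ S
Tetracycline 128 μg/mL: ≥ 0.5 μg/mL ⇒ resistant
Amikacin 0.25 μg/mL: ≤ 0.5 μg/mL ⇒ Susceptible
Ciprofloxacin 32 μg/mL: ≥ 16 μg/mL ⇒ R
Clarithromycin 2 μg/mL: = 2 μg/mL → intermediate
Colistin (0.25 μg/mL) = 0.25 μg/mL ⇒ intermediate
Susceptible: 2/7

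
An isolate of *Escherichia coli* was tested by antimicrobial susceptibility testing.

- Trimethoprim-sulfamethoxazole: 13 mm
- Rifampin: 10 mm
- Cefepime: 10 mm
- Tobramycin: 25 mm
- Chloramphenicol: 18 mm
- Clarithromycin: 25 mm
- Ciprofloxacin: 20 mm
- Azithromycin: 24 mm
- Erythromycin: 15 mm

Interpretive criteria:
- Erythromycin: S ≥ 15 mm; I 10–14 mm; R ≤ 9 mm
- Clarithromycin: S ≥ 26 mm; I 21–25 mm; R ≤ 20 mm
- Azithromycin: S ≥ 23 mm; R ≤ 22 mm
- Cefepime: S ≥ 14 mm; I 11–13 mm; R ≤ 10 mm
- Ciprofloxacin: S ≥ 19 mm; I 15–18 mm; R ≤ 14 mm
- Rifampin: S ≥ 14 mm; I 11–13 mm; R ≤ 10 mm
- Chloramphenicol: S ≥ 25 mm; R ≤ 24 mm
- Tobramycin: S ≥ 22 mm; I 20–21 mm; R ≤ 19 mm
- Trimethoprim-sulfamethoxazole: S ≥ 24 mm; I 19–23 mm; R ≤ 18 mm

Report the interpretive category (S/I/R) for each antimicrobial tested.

Trimethoprim-sulfamethoxazole 13 mm: ≤ 18 mm → R
Rifampin (10 mm) ≤ 10 mm ⇒ R
Cefepime 10 mm: ≤ 10 mm → R
Tobramycin (25 mm) ≥ 22 mm — S
Chloramphenicol: 18 mm is ≤ 24 mm ⇒ Resistant
Clarithromycin: 25 mm is in 21–25 mm — intermediate
Ciprofloxacin 20 mm: ≥ 19 mm ⇒ susceptible
Azithromycin: 24 mm is ≥ 23 mm → susceptible
Erythromycin 15 mm: ≥ 15 mm → S

R, R, R, S, R, I, S, S, S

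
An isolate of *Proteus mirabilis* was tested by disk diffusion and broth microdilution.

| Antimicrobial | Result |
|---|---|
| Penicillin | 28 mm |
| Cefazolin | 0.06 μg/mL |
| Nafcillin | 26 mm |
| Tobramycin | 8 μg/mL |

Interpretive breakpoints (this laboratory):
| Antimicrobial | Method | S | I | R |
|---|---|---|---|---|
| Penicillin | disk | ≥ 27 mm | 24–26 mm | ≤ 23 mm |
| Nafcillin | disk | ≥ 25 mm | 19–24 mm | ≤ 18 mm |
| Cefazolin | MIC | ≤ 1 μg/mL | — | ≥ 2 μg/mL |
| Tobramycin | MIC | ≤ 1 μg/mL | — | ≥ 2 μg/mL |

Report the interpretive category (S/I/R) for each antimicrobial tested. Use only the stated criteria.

Penicillin: 28 mm is ≥ 27 mm ⇒ Susceptible
Cefazolin: 0.06 μg/mL is ≤ 1 μg/mL — S
Nafcillin (26 mm) ≥ 25 mm → susceptible
Tobramycin (8 μg/mL) ≥ 2 μg/mL — R

S, S, S, R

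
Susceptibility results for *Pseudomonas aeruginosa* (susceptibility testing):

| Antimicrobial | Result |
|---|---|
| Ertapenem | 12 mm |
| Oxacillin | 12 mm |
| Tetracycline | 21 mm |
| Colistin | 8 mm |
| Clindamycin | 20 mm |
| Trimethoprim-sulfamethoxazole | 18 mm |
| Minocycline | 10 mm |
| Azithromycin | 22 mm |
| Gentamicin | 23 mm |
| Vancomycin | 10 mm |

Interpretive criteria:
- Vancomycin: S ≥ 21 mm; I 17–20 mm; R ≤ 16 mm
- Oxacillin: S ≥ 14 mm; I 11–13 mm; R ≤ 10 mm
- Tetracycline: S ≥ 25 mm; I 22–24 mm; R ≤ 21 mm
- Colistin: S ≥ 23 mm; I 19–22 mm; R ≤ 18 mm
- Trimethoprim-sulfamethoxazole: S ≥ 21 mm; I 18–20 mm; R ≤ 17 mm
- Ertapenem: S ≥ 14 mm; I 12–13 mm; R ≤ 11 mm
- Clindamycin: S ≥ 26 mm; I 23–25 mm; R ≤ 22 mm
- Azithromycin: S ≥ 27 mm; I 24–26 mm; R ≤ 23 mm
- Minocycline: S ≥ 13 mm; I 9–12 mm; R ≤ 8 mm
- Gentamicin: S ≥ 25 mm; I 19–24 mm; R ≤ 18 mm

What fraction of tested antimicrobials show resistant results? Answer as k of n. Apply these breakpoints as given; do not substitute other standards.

Ertapenem: 12 mm is in 12–13 mm ⇒ Intermediate
Oxacillin: 12 mm is in 11–13 mm → I
Tetracycline (21 mm) ≤ 21 mm → resistant
Colistin 8 mm: ≤ 18 mm → Resistant
Clindamycin 20 mm: ≤ 22 mm ⇒ R
Trimethoprim-sulfamethoxazole: 18 mm is in 18–20 mm → I
Minocycline (10 mm) in 9–12 mm → Intermediate
Azithromycin (22 mm) ≤ 23 mm ⇒ R
Gentamicin (23 mm) in 19–24 mm ⇒ intermediate
Vancomycin (10 mm) ≤ 16 mm — R
Resistant: 5/10

5 of 10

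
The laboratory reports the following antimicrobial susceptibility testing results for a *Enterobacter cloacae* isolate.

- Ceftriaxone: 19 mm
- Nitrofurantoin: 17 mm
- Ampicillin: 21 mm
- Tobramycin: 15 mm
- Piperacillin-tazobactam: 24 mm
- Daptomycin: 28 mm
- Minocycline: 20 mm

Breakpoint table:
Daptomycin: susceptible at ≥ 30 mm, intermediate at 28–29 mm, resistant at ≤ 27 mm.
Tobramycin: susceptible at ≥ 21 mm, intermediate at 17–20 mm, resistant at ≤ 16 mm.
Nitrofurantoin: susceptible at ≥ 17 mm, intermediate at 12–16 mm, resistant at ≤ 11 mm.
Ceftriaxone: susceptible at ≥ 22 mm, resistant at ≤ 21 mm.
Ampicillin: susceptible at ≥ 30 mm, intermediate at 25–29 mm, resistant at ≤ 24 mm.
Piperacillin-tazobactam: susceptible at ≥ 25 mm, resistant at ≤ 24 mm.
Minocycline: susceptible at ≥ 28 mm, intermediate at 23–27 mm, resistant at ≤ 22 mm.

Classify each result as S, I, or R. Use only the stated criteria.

Ceftriaxone 19 mm: ≤ 21 mm → Resistant
Nitrofurantoin 17 mm: ≥ 17 mm → Susceptible
Ampicillin (21 mm) ≤ 24 mm → Resistant
Tobramycin 15 mm: ≤ 16 mm ⇒ R
Piperacillin-tazobactam 24 mm: ≤ 24 mm — R
Daptomycin (28 mm) in 28–29 mm ⇒ I
Minocycline: 20 mm is ≤ 22 mm → Resistant

R, S, R, R, R, I, R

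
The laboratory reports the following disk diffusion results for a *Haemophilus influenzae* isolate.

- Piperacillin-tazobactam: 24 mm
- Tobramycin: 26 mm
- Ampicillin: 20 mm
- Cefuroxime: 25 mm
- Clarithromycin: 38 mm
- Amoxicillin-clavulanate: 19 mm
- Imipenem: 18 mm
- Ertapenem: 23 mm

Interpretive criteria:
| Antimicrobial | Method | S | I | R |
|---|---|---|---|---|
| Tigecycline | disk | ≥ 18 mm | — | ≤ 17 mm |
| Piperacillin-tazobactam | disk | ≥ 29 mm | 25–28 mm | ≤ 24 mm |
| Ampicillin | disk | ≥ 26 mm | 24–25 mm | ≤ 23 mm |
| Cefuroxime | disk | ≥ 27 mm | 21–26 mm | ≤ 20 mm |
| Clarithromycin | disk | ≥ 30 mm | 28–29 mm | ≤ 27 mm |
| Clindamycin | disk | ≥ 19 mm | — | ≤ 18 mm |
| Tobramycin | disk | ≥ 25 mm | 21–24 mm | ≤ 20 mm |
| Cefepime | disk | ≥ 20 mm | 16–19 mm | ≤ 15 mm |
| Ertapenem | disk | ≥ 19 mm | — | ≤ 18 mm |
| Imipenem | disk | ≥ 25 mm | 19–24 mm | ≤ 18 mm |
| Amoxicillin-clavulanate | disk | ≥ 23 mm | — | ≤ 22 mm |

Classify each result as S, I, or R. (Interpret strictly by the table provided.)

R, S, R, I, S, R, R, S

Piperacillin-tazobactam: 24 mm is ≤ 24 mm → Resistant
Tobramycin (26 mm) ≥ 25 mm ⇒ susceptible
Ampicillin 20 mm: ≤ 23 mm — R
Cefuroxime: 25 mm is in 21–26 mm → Intermediate
Clarithromycin: 38 mm is ≥ 30 mm ⇒ Susceptible
Amoxicillin-clavulanate 19 mm: ≤ 22 mm — resistant
Imipenem: 18 mm is ≤ 18 mm — R
Ertapenem: 23 mm is ≥ 19 mm — S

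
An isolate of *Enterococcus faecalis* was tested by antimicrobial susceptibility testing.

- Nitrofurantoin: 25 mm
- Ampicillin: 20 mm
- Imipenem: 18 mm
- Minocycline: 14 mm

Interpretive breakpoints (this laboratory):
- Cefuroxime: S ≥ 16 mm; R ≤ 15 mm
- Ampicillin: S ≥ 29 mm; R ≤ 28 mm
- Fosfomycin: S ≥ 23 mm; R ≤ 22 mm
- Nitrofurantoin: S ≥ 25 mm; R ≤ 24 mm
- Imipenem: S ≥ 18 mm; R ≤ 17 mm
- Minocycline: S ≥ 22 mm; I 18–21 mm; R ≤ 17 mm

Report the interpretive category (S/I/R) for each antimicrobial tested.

Nitrofurantoin (25 mm) ≥ 25 mm → S
Ampicillin 20 mm: ≤ 28 mm ⇒ R
Imipenem 18 mm: ≥ 18 mm ⇒ S
Minocycline (14 mm) ≤ 17 mm — R

S, R, S, R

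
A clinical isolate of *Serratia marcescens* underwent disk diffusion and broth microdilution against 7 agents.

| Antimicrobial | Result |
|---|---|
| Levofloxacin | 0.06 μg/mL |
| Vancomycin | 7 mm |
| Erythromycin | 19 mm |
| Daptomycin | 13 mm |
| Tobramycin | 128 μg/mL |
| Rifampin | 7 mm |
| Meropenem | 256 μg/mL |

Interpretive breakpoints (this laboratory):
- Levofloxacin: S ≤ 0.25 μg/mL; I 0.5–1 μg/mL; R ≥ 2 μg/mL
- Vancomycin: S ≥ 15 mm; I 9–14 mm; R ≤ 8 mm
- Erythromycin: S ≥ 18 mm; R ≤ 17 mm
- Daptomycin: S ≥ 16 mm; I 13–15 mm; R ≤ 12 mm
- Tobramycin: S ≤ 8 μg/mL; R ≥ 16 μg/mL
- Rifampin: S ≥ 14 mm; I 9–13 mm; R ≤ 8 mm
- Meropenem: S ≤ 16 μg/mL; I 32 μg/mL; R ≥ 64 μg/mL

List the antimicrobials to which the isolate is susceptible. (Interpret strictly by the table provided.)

Levofloxacin: 0.06 μg/mL is ≤ 0.25 μg/mL — S
Vancomycin 7 mm: ≤ 8 mm → R
Erythromycin 19 mm: ≥ 18 mm ⇒ S
Daptomycin: 13 mm is in 13–15 mm — I
Tobramycin (128 μg/mL) ≥ 16 μg/mL — Resistant
Rifampin (7 mm) ≤ 8 mm → resistant
Meropenem: 256 μg/mL is ≥ 64 μg/mL → R

levofloxacin, erythromycin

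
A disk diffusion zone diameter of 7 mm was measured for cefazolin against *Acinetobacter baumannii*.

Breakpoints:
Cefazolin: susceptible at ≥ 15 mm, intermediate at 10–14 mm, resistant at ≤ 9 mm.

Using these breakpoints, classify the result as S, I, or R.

Cefazolin 7 mm: ≤ 9 mm ⇒ R

R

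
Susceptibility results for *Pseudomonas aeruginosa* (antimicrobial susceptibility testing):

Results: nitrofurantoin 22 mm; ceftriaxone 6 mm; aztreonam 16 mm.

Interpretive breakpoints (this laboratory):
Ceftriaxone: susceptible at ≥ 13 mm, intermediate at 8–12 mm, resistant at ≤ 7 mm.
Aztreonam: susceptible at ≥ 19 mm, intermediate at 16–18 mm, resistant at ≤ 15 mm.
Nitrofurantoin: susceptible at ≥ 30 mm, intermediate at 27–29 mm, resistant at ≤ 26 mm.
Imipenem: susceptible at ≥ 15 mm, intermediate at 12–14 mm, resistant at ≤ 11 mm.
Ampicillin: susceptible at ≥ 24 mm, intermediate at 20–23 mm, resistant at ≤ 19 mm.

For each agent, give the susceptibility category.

R, R, I

Nitrofurantoin 22 mm: ≤ 26 mm — Resistant
Ceftriaxone 6 mm: ≤ 7 mm ⇒ resistant
Aztreonam: 16 mm is in 16–18 mm ⇒ intermediate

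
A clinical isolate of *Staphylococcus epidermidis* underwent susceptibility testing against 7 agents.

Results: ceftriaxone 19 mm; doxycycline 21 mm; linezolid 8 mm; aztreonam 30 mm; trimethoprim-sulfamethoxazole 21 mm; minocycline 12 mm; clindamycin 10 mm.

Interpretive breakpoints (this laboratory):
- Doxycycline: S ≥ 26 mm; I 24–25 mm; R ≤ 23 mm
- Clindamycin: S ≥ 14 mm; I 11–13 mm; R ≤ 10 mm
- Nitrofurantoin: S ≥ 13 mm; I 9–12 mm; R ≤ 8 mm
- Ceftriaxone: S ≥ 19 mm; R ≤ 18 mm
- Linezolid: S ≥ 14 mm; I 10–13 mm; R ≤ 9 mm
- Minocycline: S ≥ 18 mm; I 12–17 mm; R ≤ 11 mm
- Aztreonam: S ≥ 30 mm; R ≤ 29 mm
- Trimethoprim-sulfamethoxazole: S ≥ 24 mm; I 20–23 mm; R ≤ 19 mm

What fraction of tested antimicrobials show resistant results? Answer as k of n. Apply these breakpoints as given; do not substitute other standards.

3 of 7

Ceftriaxone: 19 mm is ≥ 19 mm → susceptible
Doxycycline (21 mm) ≤ 23 mm → resistant
Linezolid (8 mm) ≤ 9 mm ⇒ resistant
Aztreonam: 30 mm is ≥ 30 mm ⇒ Susceptible
Trimethoprim-sulfamethoxazole: 21 mm is in 20–23 mm — intermediate
Minocycline (12 mm) in 12–17 mm — Intermediate
Clindamycin: 10 mm is ≤ 10 mm — Resistant
Resistant: 3/7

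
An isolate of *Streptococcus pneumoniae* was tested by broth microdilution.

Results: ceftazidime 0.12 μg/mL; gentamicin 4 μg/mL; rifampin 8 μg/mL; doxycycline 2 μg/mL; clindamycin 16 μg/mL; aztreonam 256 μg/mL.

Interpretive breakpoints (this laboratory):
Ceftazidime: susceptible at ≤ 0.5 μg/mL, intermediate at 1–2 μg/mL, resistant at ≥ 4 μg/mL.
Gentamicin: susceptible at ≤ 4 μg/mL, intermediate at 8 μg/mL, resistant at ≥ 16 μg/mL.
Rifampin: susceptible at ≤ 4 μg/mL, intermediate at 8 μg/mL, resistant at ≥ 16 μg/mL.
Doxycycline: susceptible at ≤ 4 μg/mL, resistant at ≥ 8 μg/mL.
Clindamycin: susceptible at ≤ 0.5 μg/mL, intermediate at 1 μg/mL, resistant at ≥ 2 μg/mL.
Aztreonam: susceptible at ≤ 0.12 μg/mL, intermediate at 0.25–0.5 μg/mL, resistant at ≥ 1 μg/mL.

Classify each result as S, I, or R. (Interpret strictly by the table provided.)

S, S, I, S, R, R

Ceftazidime: 0.12 μg/mL is ≤ 0.5 μg/mL — susceptible
Gentamicin: 4 μg/mL is ≤ 4 μg/mL → susceptible
Rifampin 8 μg/mL: = 8 μg/mL — I
Doxycycline (2 μg/mL) ≤ 4 μg/mL ⇒ S
Clindamycin 16 μg/mL: ≥ 2 μg/mL → Resistant
Aztreonam: 256 μg/mL is ≥ 1 μg/mL — R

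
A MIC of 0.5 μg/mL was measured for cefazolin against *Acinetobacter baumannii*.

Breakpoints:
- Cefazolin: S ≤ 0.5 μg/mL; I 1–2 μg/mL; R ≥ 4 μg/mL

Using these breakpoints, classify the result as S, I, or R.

Susceptible

Cefazolin 0.5 μg/mL: ≤ 0.5 μg/mL ⇒ Susceptible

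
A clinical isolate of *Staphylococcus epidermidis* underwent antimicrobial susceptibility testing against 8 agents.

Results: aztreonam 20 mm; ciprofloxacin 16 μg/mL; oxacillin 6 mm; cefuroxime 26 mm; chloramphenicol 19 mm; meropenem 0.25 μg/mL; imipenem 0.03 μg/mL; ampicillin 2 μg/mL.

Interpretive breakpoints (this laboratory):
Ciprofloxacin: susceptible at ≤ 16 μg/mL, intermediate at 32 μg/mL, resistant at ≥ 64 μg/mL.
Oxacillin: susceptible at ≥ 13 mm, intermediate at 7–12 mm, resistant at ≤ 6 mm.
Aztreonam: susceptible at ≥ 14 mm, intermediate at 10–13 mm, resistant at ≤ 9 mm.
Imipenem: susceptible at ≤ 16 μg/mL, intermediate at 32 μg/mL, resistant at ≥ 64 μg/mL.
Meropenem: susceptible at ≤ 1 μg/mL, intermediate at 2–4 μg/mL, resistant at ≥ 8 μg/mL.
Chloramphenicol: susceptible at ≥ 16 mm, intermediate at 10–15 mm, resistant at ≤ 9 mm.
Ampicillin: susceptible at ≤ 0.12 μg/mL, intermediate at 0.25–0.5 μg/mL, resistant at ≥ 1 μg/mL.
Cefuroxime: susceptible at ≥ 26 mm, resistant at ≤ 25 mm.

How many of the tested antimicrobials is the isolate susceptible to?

6

Aztreonam 20 mm: ≥ 14 mm — susceptible
Ciprofloxacin 16 μg/mL: ≤ 16 μg/mL ⇒ S
Oxacillin: 6 mm is ≤ 6 mm ⇒ Resistant
Cefuroxime (26 mm) ≥ 26 mm → susceptible
Chloramphenicol: 19 mm is ≥ 16 mm — susceptible
Meropenem 0.25 μg/mL: ≤ 1 μg/mL ⇒ S
Imipenem (0.03 μg/mL) ≤ 16 μg/mL ⇒ S
Ampicillin 2 μg/mL: ≥ 1 μg/mL ⇒ resistant
Susceptible: 6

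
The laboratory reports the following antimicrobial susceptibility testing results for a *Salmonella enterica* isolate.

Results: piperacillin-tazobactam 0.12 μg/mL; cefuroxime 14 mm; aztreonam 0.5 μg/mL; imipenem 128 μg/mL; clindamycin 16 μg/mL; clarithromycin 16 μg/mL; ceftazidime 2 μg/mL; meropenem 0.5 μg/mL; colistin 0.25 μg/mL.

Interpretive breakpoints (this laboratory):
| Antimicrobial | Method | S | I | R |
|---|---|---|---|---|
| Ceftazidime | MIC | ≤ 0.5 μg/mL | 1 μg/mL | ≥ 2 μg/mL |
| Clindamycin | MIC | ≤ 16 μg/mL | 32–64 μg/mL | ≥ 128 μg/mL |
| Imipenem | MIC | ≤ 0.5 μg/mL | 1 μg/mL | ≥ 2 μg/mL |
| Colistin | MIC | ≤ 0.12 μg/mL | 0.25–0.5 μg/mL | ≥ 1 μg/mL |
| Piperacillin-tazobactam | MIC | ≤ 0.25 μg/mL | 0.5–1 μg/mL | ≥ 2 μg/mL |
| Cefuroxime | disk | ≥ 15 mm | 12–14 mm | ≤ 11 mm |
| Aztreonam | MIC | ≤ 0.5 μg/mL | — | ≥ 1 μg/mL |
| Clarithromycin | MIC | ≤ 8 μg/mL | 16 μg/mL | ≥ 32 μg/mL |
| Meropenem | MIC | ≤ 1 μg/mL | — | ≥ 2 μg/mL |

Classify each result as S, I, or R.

S, I, S, R, S, I, R, S, I

Piperacillin-tazobactam: 0.12 μg/mL is ≤ 0.25 μg/mL ⇒ Susceptible
Cefuroxime 14 mm: in 12–14 mm → Intermediate
Aztreonam 0.5 μg/mL: ≤ 0.5 μg/mL → susceptible
Imipenem (128 μg/mL) ≥ 2 μg/mL — resistant
Clindamycin (16 μg/mL) ≤ 16 μg/mL ⇒ S
Clarithromycin (16 μg/mL) = 16 μg/mL — intermediate
Ceftazidime (2 μg/mL) ≥ 2 μg/mL ⇒ resistant
Meropenem 0.5 μg/mL: ≤ 1 μg/mL → S
Colistin 0.25 μg/mL: in 0.25–0.5 μg/mL → I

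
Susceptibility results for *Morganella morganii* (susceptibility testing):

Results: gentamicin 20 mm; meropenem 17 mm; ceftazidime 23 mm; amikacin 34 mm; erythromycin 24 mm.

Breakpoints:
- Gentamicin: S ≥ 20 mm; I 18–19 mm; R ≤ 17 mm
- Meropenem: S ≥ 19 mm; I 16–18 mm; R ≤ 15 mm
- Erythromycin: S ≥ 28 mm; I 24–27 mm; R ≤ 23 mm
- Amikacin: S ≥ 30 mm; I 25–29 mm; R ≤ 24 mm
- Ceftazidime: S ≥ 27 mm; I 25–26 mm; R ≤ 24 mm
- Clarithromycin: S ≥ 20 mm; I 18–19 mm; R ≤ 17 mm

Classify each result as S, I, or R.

S, I, R, S, I

Gentamicin (20 mm) ≥ 20 mm ⇒ susceptible
Meropenem 17 mm: in 16–18 mm — I
Ceftazidime: 23 mm is ≤ 24 mm → resistant
Amikacin 34 mm: ≥ 30 mm → S
Erythromycin (24 mm) in 24–27 mm — Intermediate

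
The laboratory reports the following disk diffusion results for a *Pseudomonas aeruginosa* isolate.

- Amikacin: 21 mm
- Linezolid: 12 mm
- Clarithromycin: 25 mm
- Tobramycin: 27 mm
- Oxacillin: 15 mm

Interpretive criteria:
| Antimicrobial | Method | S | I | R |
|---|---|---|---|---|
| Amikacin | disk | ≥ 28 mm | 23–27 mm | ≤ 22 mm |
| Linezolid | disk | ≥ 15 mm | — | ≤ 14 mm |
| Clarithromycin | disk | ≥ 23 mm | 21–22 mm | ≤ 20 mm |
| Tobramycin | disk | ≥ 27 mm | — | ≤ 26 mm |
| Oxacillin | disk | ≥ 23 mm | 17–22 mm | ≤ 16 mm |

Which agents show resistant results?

Amikacin: 21 mm is ≤ 22 mm → resistant
Linezolid (12 mm) ≤ 14 mm — R
Clarithromycin: 25 mm is ≥ 23 mm — S
Tobramycin (27 mm) ≥ 27 mm — susceptible
Oxacillin: 15 mm is ≤ 16 mm → R

amikacin, linezolid, oxacillin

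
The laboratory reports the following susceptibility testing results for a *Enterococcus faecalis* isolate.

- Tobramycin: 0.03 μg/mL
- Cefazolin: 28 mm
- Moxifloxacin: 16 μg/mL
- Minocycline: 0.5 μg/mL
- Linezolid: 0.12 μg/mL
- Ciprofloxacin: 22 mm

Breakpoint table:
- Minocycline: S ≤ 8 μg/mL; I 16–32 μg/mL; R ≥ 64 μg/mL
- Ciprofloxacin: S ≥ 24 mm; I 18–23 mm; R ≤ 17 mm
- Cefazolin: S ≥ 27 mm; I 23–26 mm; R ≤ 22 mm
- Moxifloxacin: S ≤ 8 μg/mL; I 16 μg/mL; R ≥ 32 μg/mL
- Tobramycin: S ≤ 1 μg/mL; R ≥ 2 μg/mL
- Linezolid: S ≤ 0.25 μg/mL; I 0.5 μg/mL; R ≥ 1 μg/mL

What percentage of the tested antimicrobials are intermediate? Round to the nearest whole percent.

33%

Tobramycin 0.03 μg/mL: ≤ 1 μg/mL — S
Cefazolin 28 mm: ≥ 27 mm — Susceptible
Moxifloxacin 16 μg/mL: = 16 μg/mL — I
Minocycline (0.5 μg/mL) ≤ 8 μg/mL — S
Linezolid (0.12 μg/mL) ≤ 0.25 μg/mL — Susceptible
Ciprofloxacin: 22 mm is in 18–23 mm → Intermediate
Intermediate: 2/6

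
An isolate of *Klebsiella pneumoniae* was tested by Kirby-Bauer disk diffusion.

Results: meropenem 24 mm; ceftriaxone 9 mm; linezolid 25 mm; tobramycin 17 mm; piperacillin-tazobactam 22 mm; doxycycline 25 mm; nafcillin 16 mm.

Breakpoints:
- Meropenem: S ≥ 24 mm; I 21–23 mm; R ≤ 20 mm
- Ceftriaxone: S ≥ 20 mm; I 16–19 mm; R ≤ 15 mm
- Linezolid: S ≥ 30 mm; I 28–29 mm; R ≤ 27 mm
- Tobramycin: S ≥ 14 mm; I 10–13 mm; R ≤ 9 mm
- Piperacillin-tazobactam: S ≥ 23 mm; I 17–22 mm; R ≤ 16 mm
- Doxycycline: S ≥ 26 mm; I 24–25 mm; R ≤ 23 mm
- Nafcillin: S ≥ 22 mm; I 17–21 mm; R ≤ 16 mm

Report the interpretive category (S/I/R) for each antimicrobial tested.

Meropenem (24 mm) ≥ 24 mm — S
Ceftriaxone 9 mm: ≤ 15 mm ⇒ R
Linezolid 25 mm: ≤ 27 mm — resistant
Tobramycin 17 mm: ≥ 14 mm → Susceptible
Piperacillin-tazobactam: 22 mm is in 17–22 mm — I
Doxycycline: 25 mm is in 24–25 mm → intermediate
Nafcillin 16 mm: ≤ 16 mm ⇒ R

S, R, R, S, I, I, R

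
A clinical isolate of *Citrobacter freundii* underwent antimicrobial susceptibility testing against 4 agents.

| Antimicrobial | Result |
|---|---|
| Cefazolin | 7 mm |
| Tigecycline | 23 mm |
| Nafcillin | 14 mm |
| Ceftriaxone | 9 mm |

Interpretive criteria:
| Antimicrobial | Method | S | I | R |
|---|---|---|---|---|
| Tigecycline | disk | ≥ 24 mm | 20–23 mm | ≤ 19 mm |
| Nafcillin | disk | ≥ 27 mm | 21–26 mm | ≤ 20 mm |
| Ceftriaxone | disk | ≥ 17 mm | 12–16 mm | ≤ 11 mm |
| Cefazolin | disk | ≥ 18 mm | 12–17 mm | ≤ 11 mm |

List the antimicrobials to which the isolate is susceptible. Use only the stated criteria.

none

Cefazolin 7 mm: ≤ 11 mm ⇒ Resistant
Tigecycline (23 mm) in 20–23 mm — Intermediate
Nafcillin 14 mm: ≤ 20 mm — R
Ceftriaxone 9 mm: ≤ 11 mm — R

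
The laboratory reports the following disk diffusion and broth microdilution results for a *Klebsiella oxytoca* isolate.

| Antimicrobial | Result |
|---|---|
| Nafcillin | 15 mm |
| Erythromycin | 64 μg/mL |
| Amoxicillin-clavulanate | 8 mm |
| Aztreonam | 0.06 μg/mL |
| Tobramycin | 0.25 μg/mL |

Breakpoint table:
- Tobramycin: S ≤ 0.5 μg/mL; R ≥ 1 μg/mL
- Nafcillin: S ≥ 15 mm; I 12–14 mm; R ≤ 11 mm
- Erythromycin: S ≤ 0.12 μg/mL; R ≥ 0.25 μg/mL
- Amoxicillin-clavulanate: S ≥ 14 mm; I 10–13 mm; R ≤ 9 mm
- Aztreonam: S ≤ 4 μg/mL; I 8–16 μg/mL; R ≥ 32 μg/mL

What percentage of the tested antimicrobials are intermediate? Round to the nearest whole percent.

0%

Nafcillin 15 mm: ≥ 15 mm ⇒ S
Erythromycin (64 μg/mL) ≥ 0.25 μg/mL → R
Amoxicillin-clavulanate (8 mm) ≤ 9 mm ⇒ Resistant
Aztreonam: 0.06 μg/mL is ≤ 4 μg/mL — Susceptible
Tobramycin 0.25 μg/mL: ≤ 0.5 μg/mL ⇒ S
Intermediate: 0/5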